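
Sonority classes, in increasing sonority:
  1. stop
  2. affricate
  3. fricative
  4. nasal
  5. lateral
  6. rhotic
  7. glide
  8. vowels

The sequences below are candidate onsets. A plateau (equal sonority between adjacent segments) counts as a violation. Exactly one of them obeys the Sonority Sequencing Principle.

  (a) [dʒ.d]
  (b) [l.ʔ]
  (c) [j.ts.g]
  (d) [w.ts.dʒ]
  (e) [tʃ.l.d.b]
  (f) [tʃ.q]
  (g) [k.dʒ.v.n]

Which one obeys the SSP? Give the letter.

g

(a) [dʒ.d]: profile 2-1 — violates.
(b) [l.ʔ]: profile 5-1 — violates.
(c) [j.ts.g]: profile 7-2-1 — violates.
(d) [w.ts.dʒ]: profile 7-2-2 — violates.
(e) [tʃ.l.d.b]: profile 2-5-1-1 — violates.
(f) [tʃ.q]: profile 2-1 — violates.
(g) [k.dʒ.v.n]: profile 1-2-3-4 — obeys.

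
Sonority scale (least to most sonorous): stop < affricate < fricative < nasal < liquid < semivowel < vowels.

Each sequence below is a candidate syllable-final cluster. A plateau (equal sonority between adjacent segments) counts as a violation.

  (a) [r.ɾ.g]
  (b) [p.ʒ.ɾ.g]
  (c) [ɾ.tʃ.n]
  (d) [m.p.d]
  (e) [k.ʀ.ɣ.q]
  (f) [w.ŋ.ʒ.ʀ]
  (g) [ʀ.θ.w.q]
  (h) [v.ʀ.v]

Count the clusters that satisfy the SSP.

0

(a) [r.ɾ.g]: profile 5-5-1 — violates.
(b) [p.ʒ.ɾ.g]: profile 1-3-5-1 — violates.
(c) [ɾ.tʃ.n]: profile 5-2-4 — violates.
(d) [m.p.d]: profile 4-1-1 — violates.
(e) [k.ʀ.ɣ.q]: profile 1-5-3-1 — violates.
(f) [w.ŋ.ʒ.ʀ]: profile 6-4-3-5 — violates.
(g) [ʀ.θ.w.q]: profile 5-3-6-1 — violates.
(h) [v.ʀ.v]: profile 3-5-3 — violates.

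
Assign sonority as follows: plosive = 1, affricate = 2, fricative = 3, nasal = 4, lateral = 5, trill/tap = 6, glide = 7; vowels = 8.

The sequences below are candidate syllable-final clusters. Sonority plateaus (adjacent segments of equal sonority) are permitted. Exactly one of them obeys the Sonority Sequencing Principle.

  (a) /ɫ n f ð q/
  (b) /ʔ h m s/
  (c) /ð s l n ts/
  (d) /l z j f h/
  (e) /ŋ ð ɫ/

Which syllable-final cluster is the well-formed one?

a

(a) /ɫ n f ð q/: profile 5-4-3-3-1 — obeys.
(b) /ʔ h m s/: profile 1-3-4-3 — violates.
(c) /ð s l n ts/: profile 3-3-5-4-2 — violates.
(d) /l z j f h/: profile 5-3-7-3-3 — violates.
(e) /ŋ ð ɫ/: profile 4-3-5 — violates.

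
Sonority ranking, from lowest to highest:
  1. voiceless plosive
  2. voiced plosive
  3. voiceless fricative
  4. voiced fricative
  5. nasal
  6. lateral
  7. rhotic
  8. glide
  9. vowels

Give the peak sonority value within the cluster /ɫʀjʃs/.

8

/ɫ/ is a lateral (sonority 6).
/ʀ/ is a rhotic (sonority 7).
/j/ is a glide (sonority 8).
/ʃ/ is a voiceless fricative (sonority 3).
/s/ is a voiceless fricative (sonority 3).
The maximum is 8.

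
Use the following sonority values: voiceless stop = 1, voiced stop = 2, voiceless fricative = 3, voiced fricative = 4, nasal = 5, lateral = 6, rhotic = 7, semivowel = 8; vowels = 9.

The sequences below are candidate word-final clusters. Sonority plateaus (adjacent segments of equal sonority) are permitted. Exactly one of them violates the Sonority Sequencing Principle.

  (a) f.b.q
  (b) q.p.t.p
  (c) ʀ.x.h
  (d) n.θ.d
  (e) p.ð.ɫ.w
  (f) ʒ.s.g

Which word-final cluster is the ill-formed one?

e

(a) 3-2-1 → obeys
(b) 1-1-1-1 → obeys
(c) 7-3-3 → obeys
(d) 5-3-2 → obeys
(e) 1-4-6-8 → violates
(f) 4-3-2 → obeys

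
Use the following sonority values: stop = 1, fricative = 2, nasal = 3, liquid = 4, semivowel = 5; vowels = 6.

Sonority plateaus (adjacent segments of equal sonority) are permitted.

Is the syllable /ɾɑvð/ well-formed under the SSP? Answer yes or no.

Onset: /ɾ/ is a liquid (sonority 4); then the nucleus /ɑ/ (sonority 6).
Onset profile 4-6 — rises to the nucleus.
Coda: /v/ is a fricative (sonority 2), /ð/ is a fricative (sonority 2).
Coda profile 6-2-2 — falls from the nucleus.

yes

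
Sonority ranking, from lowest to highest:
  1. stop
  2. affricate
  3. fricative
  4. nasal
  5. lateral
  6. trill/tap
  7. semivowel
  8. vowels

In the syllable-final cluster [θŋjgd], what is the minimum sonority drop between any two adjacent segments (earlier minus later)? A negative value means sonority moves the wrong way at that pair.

/θ/ is a fricative (sonority 3).
/ŋ/ is a nasal (sonority 4).
/j/ is a semivowel (sonority 7).
/g/ is a stop (sonority 1).
/d/ is a stop (sonority 1).
/θ/→/ŋ/: change -1.
/ŋ/→/j/: change -3.
/j/→/g/: change +6.
/g/→/d/: change +0.
Minimum = -3.

-3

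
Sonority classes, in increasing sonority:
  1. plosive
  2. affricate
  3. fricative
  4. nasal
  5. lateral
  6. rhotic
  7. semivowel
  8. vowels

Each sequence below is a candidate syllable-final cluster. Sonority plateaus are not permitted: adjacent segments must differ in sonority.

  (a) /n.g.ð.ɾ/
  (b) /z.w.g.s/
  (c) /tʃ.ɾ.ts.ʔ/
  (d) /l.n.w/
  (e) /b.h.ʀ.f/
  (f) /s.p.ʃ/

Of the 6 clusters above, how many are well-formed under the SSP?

0

(a) /n.g.ð.ɾ/: profile 4-1-3-6 — violates.
(b) /z.w.g.s/: profile 3-7-1-3 — violates.
(c) /tʃ.ɾ.ts.ʔ/: profile 2-6-2-1 — violates.
(d) /l.n.w/: profile 5-4-7 — violates.
(e) /b.h.ʀ.f/: profile 1-3-6-3 — violates.
(f) /s.p.ʃ/: profile 3-1-3 — violates.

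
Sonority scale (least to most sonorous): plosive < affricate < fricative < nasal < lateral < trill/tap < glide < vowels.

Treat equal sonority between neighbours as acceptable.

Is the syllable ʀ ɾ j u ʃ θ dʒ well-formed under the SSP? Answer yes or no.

Onset: /ʀ/ is a trill/tap (sonority 6), /ɾ/ is a trill/tap (sonority 6), /j/ is a glide (sonority 7); then the nucleus /u/ (sonority 8).
Onset profile 6-6-7-8 — rises to the nucleus.
Coda: /ʃ/ is a fricative (sonority 3), /θ/ is a fricative (sonority 3), /dʒ/ is an affricate (sonority 2).
Coda profile 8-3-3-2 — falls from the nucleus.

yes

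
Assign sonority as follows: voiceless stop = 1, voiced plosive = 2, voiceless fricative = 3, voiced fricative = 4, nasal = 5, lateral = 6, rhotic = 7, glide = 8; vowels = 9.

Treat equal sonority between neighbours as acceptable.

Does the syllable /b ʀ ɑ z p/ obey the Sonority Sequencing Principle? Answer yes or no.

Onset: /b/ is a voiced plosive (sonority 2), /ʀ/ is a rhotic (sonority 7); then the nucleus /ɑ/ (sonority 9).
Onset profile 2-7-9 — rises to the nucleus.
Coda: /z/ is a voiced fricative (sonority 4), /p/ is a voiceless stop (sonority 1).
Coda profile 9-4-1 — falls from the nucleus.

yes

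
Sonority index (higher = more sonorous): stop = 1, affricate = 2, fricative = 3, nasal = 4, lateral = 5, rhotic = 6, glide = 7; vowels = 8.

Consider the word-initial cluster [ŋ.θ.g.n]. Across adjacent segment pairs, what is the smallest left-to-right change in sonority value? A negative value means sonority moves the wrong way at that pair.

-2

/ŋ/: nasal = 4.
/θ/: fricative = 3.
/g/: stop = 1.
/n/: nasal = 4.
/ŋ/→/θ/: change -1.
/θ/→/g/: change -2.
/g/→/n/: change +3.
Minimum = -2.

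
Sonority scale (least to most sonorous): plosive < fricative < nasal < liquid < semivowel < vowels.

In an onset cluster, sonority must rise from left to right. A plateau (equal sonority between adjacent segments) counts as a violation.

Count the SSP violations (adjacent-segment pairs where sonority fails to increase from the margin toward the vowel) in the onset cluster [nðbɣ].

2

/n/ is a nasal (sonority 3).
/ð/ is a fricative (sonority 2).
/b/ is a plosive (sonority 1).
/ɣ/ is a fricative (sonority 2).
/n/→/ð/: 3→2 (does not rise) — violation.
/ð/→/b/: 2→1 (does not rise) — violation.
/b/→/ɣ/: 1→2 (rises) — ok.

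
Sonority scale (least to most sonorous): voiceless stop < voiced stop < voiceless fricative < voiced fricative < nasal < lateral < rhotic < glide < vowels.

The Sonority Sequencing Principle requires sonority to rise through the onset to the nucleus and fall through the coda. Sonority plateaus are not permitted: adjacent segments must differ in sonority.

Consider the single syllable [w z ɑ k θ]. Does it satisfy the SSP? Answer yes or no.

no

Onset: /w/ is a glide (sonority 8), /z/ is a voiced fricative (sonority 4); then the nucleus /ɑ/ (sonority 9).
Onset profile 8-4-9 — does not strictly rise throughout.
Coda: /k/ is a voiceless stop (sonority 1), /θ/ is a voiceless fricative (sonority 3).
Coda profile 9-1-3 — does not strictly fall throughout.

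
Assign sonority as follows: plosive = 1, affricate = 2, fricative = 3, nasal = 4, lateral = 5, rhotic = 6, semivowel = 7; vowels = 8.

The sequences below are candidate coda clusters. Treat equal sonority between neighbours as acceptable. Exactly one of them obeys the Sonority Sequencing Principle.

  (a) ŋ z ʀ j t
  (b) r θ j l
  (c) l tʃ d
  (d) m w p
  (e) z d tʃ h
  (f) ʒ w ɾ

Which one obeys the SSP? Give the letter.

(a) sonority 4-3-6-7-1: ill-formed.
(b) sonority 6-3-7-5: ill-formed.
(c) sonority 5-2-1: well-formed.
(d) sonority 4-7-1: ill-formed.
(e) sonority 3-1-2-3: ill-formed.
(f) sonority 3-7-6: ill-formed.

c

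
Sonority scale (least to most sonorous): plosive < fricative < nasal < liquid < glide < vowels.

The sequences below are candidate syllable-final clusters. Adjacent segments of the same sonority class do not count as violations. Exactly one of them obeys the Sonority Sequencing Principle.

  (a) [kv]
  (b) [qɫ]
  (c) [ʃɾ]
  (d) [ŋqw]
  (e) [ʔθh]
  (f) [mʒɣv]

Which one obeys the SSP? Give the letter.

(a) [kv]: profile 1-2 — violates.
(b) [qɫ]: profile 1-4 — violates.
(c) [ʃɾ]: profile 2-4 — violates.
(d) [ŋqw]: profile 3-1-5 — violates.
(e) [ʔθh]: profile 1-2-2 — violates.
(f) [mʒɣv]: profile 3-2-2-2 — obeys.

f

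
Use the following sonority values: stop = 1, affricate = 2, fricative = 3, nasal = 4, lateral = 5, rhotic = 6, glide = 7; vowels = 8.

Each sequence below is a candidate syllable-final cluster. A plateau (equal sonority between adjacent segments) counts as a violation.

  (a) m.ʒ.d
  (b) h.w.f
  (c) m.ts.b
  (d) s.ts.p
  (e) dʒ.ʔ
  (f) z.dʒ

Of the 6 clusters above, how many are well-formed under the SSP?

5

(a) m.ʒ.d: profile 4-3-1 — obeys.
(b) h.w.f: profile 3-7-3 — violates.
(c) m.ts.b: profile 4-2-1 — obeys.
(d) s.ts.p: profile 3-2-1 — obeys.
(e) dʒ.ʔ: profile 2-1 — obeys.
(f) z.dʒ: profile 3-2 — obeys.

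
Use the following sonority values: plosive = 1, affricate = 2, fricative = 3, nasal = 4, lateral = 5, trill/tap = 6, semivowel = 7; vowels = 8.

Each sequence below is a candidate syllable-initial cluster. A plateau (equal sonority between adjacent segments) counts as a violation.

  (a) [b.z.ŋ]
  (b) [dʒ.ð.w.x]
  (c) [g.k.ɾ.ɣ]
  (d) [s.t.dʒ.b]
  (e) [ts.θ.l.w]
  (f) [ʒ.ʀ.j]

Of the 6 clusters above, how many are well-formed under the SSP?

(a) 1-3-4 → obeys
(b) 2-3-7-3 → violates
(c) 1-1-6-3 → violates
(d) 3-1-2-1 → violates
(e) 2-3-5-7 → obeys
(f) 3-6-7 → obeys

3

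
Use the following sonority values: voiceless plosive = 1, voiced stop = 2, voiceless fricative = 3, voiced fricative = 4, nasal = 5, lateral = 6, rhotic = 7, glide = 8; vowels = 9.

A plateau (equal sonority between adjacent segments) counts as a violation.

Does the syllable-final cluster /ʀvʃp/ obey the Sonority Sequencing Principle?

/ʀ/ is a rhotic (sonority 7).
/v/ is a voiced fricative (sonority 4).
/ʃ/ is a voiceless fricative (sonority 3).
/p/ is a voiceless plosive (sonority 1).
The profile 7-4-3-1 strictly falls, so the syllable-final cluster satisfies the SSP.

yes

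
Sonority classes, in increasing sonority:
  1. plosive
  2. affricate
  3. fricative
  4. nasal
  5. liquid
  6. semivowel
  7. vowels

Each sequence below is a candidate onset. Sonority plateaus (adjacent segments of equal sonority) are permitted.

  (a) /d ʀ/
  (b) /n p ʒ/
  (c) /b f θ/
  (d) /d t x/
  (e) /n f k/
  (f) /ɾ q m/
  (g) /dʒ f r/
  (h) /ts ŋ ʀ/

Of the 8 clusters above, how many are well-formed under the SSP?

(a) /d ʀ/: profile 1-5 — obeys.
(b) /n p ʒ/: profile 4-1-3 — violates.
(c) /b f θ/: profile 1-3-3 — obeys.
(d) /d t x/: profile 1-1-3 — obeys.
(e) /n f k/: profile 4-3-1 — violates.
(f) /ɾ q m/: profile 5-1-4 — violates.
(g) /dʒ f r/: profile 2-3-5 — obeys.
(h) /ts ŋ ʀ/: profile 2-4-5 — obeys.

5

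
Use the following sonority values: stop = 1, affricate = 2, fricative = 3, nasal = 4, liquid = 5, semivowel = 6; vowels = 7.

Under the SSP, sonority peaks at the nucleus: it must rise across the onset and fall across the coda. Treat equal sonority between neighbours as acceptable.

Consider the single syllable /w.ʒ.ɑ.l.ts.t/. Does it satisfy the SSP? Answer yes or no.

Onset: /w/ is a semivowel (sonority 6), /ʒ/ is a fricative (sonority 3); then the nucleus /ɑ/ (sonority 7).
Onset profile 6-3-7 — does not rise throughout.
Coda: /l/ is a liquid (sonority 5), /ts/ is an affricate (sonority 2), /t/ is a stop (sonority 1).
Coda profile 7-5-2-1 — falls from the nucleus.

no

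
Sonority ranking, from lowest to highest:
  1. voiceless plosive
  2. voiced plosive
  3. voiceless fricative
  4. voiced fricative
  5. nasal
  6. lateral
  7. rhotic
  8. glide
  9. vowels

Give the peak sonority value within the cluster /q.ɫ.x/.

6

/q/ is a voiceless plosive (sonority 1).
/ɫ/ is a lateral (sonority 6).
/x/ is a voiceless fricative (sonority 3).
The maximum is 6.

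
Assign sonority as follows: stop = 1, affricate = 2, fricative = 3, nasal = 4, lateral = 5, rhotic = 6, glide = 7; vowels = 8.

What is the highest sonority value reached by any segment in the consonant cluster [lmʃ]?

5

/l/ — lateral, sonority 5.
/m/ — nasal, sonority 4.
/ʃ/ — fricative, sonority 3.
The maximum is 5.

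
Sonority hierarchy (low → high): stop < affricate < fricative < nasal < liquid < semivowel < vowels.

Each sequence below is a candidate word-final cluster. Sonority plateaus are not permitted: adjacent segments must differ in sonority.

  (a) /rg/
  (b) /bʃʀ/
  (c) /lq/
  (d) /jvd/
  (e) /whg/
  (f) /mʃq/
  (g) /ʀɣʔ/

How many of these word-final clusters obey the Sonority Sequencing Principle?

6

(a) sonority 5-1: well-formed.
(b) sonority 1-3-5: ill-formed.
(c) sonority 5-1: well-formed.
(d) sonority 6-3-1: well-formed.
(e) sonority 6-3-1: well-formed.
(f) sonority 4-3-1: well-formed.
(g) sonority 5-3-1: well-formed.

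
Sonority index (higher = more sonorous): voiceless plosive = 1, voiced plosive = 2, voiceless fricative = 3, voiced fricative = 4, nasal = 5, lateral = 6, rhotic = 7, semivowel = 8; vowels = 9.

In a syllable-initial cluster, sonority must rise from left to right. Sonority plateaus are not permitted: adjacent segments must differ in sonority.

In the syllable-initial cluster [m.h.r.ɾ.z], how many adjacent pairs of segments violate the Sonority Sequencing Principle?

/m/ — nasal, sonority 5.
/h/ — voiceless fricative, sonority 3.
/r/ — rhotic, sonority 7.
/ɾ/ — rhotic, sonority 7.
/z/ — voiced fricative, sonority 4.
/m/→/h/: 5→3 (does not rise) — violation.
/h/→/r/: 3→7 (rises) — ok.
/r/→/ɾ/: 7→7 (plateau) — violation.
/ɾ/→/z/: 7→4 (does not rise) — violation.

3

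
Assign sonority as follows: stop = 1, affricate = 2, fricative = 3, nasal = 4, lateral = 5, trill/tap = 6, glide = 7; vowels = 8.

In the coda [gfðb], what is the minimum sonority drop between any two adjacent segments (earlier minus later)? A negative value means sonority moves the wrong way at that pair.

-2

/g/: stop = 1.
/f/: fricative = 3.
/ð/: fricative = 3.
/b/: stop = 1.
/g/→/f/: change -2.
/f/→/ð/: change +0.
/ð/→/b/: change +2.
Minimum = -2.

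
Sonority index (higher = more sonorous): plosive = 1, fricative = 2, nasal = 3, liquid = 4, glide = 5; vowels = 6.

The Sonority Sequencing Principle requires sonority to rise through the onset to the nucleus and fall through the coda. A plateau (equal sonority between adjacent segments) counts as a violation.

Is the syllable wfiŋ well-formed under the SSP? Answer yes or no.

no

Onset: /w/ is a glide (sonority 5), /f/ is a fricative (sonority 2); then the nucleus /i/ (sonority 6).
Onset profile 5-2-6 — does not strictly rise throughout.
Coda: /ŋ/ is a nasal (sonority 3).
Coda profile 6-3 — falls from the nucleus.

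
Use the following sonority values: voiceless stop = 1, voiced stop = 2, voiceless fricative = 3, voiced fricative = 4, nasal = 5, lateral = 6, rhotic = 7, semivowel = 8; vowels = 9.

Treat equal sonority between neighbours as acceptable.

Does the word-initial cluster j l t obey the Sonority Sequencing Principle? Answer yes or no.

no

/j/ is a semivowel (sonority 8).
/l/ is a lateral (sonority 6).
/t/ is a voiceless stop (sonority 1).
The profile is 8-6-1. Between /j/ (8) and /l/ (6) sonority does not rise, so the cluster violates the SSP.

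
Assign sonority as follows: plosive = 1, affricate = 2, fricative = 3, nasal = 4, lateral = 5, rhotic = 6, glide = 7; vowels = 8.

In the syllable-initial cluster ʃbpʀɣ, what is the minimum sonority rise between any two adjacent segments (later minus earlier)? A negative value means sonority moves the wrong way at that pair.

/ʃ/: fricative = 3.
/b/: plosive = 1.
/p/: plosive = 1.
/ʀ/: rhotic = 6.
/ɣ/: fricative = 3.
/ʃ/→/b/: change -2.
/b/→/p/: change +0.
/p/→/ʀ/: change +5.
/ʀ/→/ɣ/: change -3.
Minimum = -3.

-3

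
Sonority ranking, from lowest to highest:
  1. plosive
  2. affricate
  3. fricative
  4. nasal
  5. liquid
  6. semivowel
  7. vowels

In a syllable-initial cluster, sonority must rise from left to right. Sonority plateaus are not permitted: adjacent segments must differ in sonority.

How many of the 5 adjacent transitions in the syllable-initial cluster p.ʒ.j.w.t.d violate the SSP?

/p/: plosive = 1.
/ʒ/: fricative = 3.
/j/: semivowel = 6.
/w/: semivowel = 6.
/t/: plosive = 1.
/d/: plosive = 1.
/p/→/ʒ/: 1→3 (rises) — ok.
/ʒ/→/j/: 3→6 (rises) — ok.
/j/→/w/: 6→6 (plateau) — violation.
/w/→/t/: 6→1 (does not rise) — violation.
/t/→/d/: 1→1 (plateau) — violation.

3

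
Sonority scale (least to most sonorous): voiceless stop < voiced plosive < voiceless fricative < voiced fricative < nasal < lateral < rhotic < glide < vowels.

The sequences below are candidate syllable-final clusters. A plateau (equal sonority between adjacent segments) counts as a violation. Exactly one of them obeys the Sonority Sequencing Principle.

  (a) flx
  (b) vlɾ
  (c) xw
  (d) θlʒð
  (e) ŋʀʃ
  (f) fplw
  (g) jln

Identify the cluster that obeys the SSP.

(a) sonority 3-6-3: ill-formed.
(b) sonority 4-6-7: ill-formed.
(c) sonority 3-8: ill-formed.
(d) sonority 3-6-4-4: ill-formed.
(e) sonority 5-7-3: ill-formed.
(f) sonority 3-1-6-8: ill-formed.
(g) sonority 8-6-5: well-formed.

g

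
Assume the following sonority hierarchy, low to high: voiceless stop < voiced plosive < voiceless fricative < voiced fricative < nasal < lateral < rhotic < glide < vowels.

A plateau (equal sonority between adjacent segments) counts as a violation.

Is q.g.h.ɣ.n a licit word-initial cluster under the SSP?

yes

/q/ is a voiceless stop (sonority 1).
/g/ is a voiced plosive (sonority 2).
/h/ is a voiceless fricative (sonority 3).
/ɣ/ is a voiced fricative (sonority 4).
/n/ is a nasal (sonority 5).
The profile 1-2-3-4-5 strictly rises, so the word-initial cluster satisfies the SSP.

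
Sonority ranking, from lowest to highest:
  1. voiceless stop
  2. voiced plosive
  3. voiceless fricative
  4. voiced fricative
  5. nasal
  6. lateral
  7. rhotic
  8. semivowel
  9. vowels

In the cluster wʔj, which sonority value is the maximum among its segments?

8

/w/: semivowel = 8.
/ʔ/: voiceless stop = 1.
/j/: semivowel = 8.
The maximum is 8.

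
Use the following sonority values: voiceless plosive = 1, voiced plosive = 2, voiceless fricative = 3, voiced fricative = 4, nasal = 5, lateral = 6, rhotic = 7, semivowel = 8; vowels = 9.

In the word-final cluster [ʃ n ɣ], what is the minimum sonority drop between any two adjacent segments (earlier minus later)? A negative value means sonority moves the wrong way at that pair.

/ʃ/ is a voiceless fricative (sonority 3).
/n/ is a nasal (sonority 5).
/ɣ/ is a voiced fricative (sonority 4).
/ʃ/→/n/: change -2.
/n/→/ɣ/: change +1.
Minimum = -2.

-2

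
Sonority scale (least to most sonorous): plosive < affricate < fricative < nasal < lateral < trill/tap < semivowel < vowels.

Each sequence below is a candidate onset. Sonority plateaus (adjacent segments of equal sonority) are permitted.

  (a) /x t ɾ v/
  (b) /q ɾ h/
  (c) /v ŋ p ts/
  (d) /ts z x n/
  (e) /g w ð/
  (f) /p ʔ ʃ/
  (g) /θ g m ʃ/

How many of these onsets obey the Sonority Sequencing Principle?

2

(a) 3-1-6-3 → violates
(b) 1-6-3 → violates
(c) 3-4-1-2 → violates
(d) 2-3-3-4 → obeys
(e) 1-7-3 → violates
(f) 1-1-3 → obeys
(g) 3-1-4-3 → violates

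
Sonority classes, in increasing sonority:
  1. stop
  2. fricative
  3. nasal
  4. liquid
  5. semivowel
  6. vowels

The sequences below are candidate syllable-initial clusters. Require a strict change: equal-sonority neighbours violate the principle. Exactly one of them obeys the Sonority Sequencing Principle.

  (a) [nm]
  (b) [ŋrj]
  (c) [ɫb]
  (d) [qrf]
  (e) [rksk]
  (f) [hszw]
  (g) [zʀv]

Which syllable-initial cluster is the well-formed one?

b

(a) 3-3 → violates
(b) 3-4-5 → obeys
(c) 4-1 → violates
(d) 1-4-2 → violates
(e) 4-1-2-1 → violates
(f) 2-2-2-5 → violates
(g) 2-4-2 → violates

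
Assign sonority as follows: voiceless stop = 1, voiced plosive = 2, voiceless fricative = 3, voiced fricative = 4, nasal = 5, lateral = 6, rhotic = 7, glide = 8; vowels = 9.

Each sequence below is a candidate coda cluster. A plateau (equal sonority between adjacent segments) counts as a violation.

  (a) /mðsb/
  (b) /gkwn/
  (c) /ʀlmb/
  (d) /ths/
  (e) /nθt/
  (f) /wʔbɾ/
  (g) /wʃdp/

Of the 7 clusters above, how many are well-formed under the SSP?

(a) sonority 5-4-3-2: well-formed.
(b) sonority 2-1-8-5: ill-formed.
(c) sonority 7-6-5-2: well-formed.
(d) sonority 1-3-3: ill-formed.
(e) sonority 5-3-1: well-formed.
(f) sonority 8-1-2-7: ill-formed.
(g) sonority 8-3-2-1: well-formed.

4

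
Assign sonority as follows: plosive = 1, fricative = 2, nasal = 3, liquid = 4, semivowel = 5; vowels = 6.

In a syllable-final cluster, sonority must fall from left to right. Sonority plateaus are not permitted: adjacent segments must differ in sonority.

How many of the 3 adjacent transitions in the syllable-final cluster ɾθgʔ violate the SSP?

/ɾ/ — liquid, sonority 4.
/θ/ — fricative, sonority 2.
/g/ — plosive, sonority 1.
/ʔ/ — plosive, sonority 1.
/ɾ/→/θ/: 4→2 (falls) — ok.
/θ/→/g/: 2→1 (falls) — ok.
/g/→/ʔ/: 1→1 (plateau) — violation.

1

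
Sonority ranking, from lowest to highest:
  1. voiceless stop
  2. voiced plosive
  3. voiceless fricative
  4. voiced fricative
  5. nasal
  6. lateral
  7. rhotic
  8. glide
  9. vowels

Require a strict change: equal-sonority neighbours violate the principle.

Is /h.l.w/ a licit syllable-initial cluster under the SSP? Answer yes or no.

/h/ is a voiceless fricative (sonority 3).
/l/ is a lateral (sonority 6).
/w/ is a glide (sonority 8).
The profile 3-6-8 strictly rises, so the syllable-initial cluster satisfies the SSP.

yes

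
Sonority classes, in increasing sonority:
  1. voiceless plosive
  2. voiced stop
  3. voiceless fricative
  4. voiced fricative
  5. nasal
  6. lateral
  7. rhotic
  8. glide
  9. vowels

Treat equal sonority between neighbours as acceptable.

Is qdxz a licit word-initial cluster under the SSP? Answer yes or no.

/q/: voiceless plosive = 1.
/d/: voiced stop = 2.
/x/: voiceless fricative = 3.
/z/: voiced fricative = 4.
The profile 1-2-3-4 strictly rises, so the word-initial cluster satisfies the SSP.

yes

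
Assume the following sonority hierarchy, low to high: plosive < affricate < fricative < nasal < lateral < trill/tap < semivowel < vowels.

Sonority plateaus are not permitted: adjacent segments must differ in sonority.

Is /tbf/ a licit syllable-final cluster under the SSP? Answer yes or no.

/t/: plosive = 1.
/b/: plosive = 1.
/f/: fricative = 3.
The profile is 1-1-3. Between /t/ (1) and /b/ (1) sonority does not fall, so the cluster violates the SSP.

no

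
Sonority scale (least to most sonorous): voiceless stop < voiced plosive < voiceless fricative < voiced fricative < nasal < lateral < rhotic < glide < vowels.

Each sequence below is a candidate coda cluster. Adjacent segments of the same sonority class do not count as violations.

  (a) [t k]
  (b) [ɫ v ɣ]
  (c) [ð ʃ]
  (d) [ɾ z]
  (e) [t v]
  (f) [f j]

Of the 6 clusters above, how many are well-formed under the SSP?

(a) sonority 1-1: well-formed.
(b) sonority 6-4-4: well-formed.
(c) sonority 4-3: well-formed.
(d) sonority 7-4: well-formed.
(e) sonority 1-4: ill-formed.
(f) sonority 3-8: ill-formed.

4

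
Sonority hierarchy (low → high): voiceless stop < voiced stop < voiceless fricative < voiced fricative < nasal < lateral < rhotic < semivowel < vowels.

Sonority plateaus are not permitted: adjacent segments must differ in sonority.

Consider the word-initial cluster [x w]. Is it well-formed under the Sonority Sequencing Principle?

/x/ is a voiceless fricative (sonority 3).
/w/ is a semivowel (sonority 8).
The profile 3-8 strictly rises, so the word-initial cluster satisfies the SSP.

yes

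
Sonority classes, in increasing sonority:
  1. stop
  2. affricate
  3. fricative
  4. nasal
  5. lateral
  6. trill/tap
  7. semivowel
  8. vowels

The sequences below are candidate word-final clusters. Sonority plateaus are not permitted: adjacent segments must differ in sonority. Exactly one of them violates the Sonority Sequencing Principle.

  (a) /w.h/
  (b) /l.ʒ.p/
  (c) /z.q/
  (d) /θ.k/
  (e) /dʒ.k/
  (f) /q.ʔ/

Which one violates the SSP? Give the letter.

(a) 7-3 → obeys
(b) 5-3-1 → obeys
(c) 3-1 → obeys
(d) 3-1 → obeys
(e) 2-1 → obeys
(f) 1-1 → violates

f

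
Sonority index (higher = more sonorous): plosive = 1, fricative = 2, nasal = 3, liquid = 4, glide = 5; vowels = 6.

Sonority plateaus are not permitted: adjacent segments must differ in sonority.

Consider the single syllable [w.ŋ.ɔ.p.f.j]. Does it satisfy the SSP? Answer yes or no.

no

Onset: /w/ is a glide (sonority 5), /ŋ/ is a nasal (sonority 3); then the nucleus /ɔ/ (sonority 6).
Onset profile 5-3-6 — does not strictly rise throughout.
Coda: /p/ is a plosive (sonority 1), /f/ is a fricative (sonority 2), /j/ is a glide (sonority 5).
Coda profile 6-1-2-5 — does not strictly fall throughout.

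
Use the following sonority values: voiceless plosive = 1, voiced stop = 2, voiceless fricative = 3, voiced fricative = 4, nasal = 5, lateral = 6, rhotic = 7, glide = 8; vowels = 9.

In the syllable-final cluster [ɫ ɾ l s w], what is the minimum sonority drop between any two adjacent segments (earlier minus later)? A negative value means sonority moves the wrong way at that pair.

/ɫ/ is a lateral (sonority 6).
/ɾ/ is a rhotic (sonority 7).
/l/ is a lateral (sonority 6).
/s/ is a voiceless fricative (sonority 3).
/w/ is a glide (sonority 8).
/ɫ/→/ɾ/: change -1.
/ɾ/→/l/: change +1.
/l/→/s/: change +3.
/s/→/w/: change -5.
Minimum = -5.

-5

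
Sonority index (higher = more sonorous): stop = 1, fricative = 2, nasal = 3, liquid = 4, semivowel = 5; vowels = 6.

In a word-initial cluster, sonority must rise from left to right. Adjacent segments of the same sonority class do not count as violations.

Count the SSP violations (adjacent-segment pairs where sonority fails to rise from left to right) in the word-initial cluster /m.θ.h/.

/m/ — nasal, sonority 3.
/θ/ — fricative, sonority 2.
/h/ — fricative, sonority 2.
/m/→/θ/: 3→2 (does not rise) — violation.
/θ/→/h/: 2→2 (plateau, allowed) — ok.

1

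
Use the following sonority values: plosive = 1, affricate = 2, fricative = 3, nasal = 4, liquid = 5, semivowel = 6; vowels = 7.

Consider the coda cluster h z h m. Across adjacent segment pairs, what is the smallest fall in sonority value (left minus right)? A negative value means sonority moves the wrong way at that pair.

/h/ is a fricative (sonority 3).
/z/ is a fricative (sonority 3).
/h/ is a fricative (sonority 3).
/m/ is a nasal (sonority 4).
/h/→/z/: change +0.
/z/→/h/: change +0.
/h/→/m/: change -1.
Minimum = -1.

-1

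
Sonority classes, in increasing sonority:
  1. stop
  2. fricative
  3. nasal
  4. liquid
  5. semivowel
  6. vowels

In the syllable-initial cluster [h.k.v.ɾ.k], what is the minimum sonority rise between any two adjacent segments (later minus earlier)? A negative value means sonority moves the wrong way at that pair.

-3

/h/ is a fricative (sonority 2).
/k/ is a stop (sonority 1).
/v/ is a fricative (sonority 2).
/ɾ/ is a liquid (sonority 4).
/k/ is a stop (sonority 1).
/h/→/k/: change -1.
/k/→/v/: change +1.
/v/→/ɾ/: change +2.
/ɾ/→/k/: change -3.
Minimum = -3.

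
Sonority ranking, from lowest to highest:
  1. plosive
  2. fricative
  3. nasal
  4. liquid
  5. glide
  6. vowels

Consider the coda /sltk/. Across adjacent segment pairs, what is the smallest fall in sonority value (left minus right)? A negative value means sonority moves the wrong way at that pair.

-2

/s/ — fricative, sonority 2.
/l/ — liquid, sonority 4.
/t/ — plosive, sonority 1.
/k/ — plosive, sonority 1.
/s/→/l/: change -2.
/l/→/t/: change +3.
/t/→/k/: change +0.
Minimum = -2.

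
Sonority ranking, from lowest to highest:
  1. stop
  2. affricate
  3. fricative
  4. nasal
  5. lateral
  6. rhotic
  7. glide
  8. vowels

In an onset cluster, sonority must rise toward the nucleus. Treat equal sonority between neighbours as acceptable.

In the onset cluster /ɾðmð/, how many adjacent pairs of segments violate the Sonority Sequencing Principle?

/ɾ/ is a rhotic (sonority 6).
/ð/ is a fricative (sonority 3).
/m/ is a nasal (sonority 4).
/ð/ is a fricative (sonority 3).
/ɾ/→/ð/: 6→3 (does not rise) — violation.
/ð/→/m/: 3→4 (rises) — ok.
/m/→/ð/: 4→3 (does not rise) — violation.

2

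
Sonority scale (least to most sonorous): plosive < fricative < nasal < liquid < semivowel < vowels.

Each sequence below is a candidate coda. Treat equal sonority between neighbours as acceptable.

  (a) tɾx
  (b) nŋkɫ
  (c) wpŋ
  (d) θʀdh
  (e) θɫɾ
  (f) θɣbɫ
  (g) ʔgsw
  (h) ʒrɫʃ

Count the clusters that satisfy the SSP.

0

(a) sonority 1-4-2: ill-formed.
(b) sonority 3-3-1-4: ill-formed.
(c) sonority 5-1-3: ill-formed.
(d) sonority 2-4-1-2: ill-formed.
(e) sonority 2-4-4: ill-formed.
(f) sonority 2-2-1-4: ill-formed.
(g) sonority 1-1-2-5: ill-formed.
(h) sonority 2-4-4-2: ill-formed.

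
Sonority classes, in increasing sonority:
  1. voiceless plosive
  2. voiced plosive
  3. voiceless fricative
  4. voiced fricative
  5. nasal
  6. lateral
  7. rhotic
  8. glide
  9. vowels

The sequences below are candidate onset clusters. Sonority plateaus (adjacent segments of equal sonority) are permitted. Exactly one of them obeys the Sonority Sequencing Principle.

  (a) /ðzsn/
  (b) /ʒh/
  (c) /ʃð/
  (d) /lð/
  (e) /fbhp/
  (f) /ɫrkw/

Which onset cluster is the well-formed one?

c

(a) 4-4-3-5 → violates
(b) 4-3 → violates
(c) 3-4 → obeys
(d) 6-4 → violates
(e) 3-2-3-1 → violates
(f) 6-7-1-8 → violates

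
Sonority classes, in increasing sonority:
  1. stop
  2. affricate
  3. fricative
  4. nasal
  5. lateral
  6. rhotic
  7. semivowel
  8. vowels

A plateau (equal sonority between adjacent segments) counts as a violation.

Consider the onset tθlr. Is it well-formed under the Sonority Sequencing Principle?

/t/ is a stop (sonority 1).
/θ/ is a fricative (sonority 3).
/l/ is a lateral (sonority 5).
/r/ is a rhotic (sonority 6).
The profile 1-3-5-6 strictly rises, so the onset satisfies the SSP.

yes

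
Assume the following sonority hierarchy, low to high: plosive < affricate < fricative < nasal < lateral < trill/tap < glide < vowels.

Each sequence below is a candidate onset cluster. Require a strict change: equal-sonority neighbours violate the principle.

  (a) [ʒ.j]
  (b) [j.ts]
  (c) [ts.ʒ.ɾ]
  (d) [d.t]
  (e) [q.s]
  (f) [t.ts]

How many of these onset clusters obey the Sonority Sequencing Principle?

(a) [ʒ.j]: profile 3-7 — obeys.
(b) [j.ts]: profile 7-2 — violates.
(c) [ts.ʒ.ɾ]: profile 2-3-6 — obeys.
(d) [d.t]: profile 1-1 — violates.
(e) [q.s]: profile 1-3 — obeys.
(f) [t.ts]: profile 1-2 — obeys.

4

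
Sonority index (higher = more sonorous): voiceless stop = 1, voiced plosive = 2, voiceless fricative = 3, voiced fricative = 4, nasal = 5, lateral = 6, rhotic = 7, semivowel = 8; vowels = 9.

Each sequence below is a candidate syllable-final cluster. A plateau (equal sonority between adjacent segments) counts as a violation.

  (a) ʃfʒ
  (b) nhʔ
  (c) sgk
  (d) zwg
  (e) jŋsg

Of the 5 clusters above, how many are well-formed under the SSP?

3

(a) ʃfʒ: profile 3-3-4 — violates.
(b) nhʔ: profile 5-3-1 — obeys.
(c) sgk: profile 3-2-1 — obeys.
(d) zwg: profile 4-8-2 — violates.
(e) jŋsg: profile 8-5-3-2 — obeys.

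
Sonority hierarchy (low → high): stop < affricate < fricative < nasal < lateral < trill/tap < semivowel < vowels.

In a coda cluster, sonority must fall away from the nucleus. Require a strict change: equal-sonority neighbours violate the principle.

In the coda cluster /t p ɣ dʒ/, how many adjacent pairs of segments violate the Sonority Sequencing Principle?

/t/: stop = 1.
/p/: stop = 1.
/ɣ/: fricative = 3.
/dʒ/: affricate = 2.
/t/→/p/: 1→1 (plateau) — violation.
/p/→/ɣ/: 1→3 (does not fall) — violation.
/ɣ/→/dʒ/: 3→2 (falls) — ok.

2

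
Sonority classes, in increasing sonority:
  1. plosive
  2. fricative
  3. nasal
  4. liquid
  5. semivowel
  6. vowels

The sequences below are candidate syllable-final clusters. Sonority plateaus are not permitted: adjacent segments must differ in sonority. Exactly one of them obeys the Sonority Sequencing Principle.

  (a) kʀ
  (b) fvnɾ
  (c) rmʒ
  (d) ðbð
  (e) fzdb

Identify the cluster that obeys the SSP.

(a) sonority 1-4: ill-formed.
(b) sonority 2-2-3-4: ill-formed.
(c) sonority 4-3-2: well-formed.
(d) sonority 2-1-2: ill-formed.
(e) sonority 2-2-1-1: ill-formed.

c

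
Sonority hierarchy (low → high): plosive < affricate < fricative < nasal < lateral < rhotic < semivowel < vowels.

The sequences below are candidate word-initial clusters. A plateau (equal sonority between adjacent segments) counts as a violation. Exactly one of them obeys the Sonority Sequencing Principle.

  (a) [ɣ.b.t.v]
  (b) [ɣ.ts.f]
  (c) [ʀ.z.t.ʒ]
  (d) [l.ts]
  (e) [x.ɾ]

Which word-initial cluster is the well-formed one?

e

(a) 3-1-1-3 → violates
(b) 3-2-3 → violates
(c) 6-3-1-3 → violates
(d) 5-2 → violates
(e) 3-6 → obeys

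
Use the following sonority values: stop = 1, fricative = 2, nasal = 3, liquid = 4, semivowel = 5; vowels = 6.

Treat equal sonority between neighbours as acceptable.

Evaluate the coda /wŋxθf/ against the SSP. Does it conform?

/w/: semivowel = 5.
/ŋ/: nasal = 3.
/x/: fricative = 2.
/θ/: fricative = 2.
/f/: fricative = 2.
The profile 5-3-2-2-2 is non-increasing (plateaus allowed), so the coda satisfies the SSP.

yes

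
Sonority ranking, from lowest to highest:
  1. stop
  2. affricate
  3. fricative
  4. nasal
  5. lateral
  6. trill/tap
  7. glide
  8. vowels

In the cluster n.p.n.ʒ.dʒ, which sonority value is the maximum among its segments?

4

/n/: nasal = 4.
/p/: stop = 1.
/n/: nasal = 4.
/ʒ/: fricative = 3.
/dʒ/: affricate = 2.
The maximum is 4.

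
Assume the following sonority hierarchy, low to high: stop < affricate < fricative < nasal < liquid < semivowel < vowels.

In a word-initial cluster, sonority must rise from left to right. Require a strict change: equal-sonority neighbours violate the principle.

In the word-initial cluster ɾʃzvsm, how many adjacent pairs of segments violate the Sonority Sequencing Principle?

4

/ɾ/: liquid = 5.
/ʃ/: fricative = 3.
/z/: fricative = 3.
/v/: fricative = 3.
/s/: fricative = 3.
/m/: nasal = 4.
/ɾ/→/ʃ/: 5→3 (does not rise) — violation.
/ʃ/→/z/: 3→3 (plateau) — violation.
/z/→/v/: 3→3 (plateau) — violation.
/v/→/s/: 3→3 (plateau) — violation.
/s/→/m/: 3→4 (rises) — ok.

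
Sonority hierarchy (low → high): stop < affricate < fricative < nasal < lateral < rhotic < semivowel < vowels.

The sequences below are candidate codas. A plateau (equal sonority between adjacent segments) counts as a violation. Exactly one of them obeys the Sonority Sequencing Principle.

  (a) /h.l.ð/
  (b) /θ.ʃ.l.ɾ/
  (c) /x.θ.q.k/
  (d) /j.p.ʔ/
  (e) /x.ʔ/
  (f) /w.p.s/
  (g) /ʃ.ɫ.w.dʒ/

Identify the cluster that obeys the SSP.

(a) 3-5-3 → violates
(b) 3-3-5-6 → violates
(c) 3-3-1-1 → violates
(d) 7-1-1 → violates
(e) 3-1 → obeys
(f) 7-1-3 → violates
(g) 3-5-7-2 → violates

e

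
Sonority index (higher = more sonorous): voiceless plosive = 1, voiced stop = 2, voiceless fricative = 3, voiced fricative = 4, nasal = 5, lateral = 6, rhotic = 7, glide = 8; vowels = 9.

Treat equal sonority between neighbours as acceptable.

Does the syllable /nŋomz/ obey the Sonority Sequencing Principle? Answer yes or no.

Onset: /n/ is a nasal (sonority 5), /ŋ/ is a nasal (sonority 5); then the nucleus /o/ (sonority 9).
Onset profile 5-5-9 — rises to the nucleus.
Coda: /m/ is a nasal (sonority 5), /z/ is a voiced fricative (sonority 4).
Coda profile 9-5-4 — falls from the nucleus.

yes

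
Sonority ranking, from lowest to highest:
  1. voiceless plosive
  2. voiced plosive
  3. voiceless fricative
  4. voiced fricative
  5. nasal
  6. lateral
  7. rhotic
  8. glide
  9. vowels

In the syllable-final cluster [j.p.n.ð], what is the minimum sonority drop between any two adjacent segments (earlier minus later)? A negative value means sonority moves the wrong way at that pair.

-4

/j/ — glide, sonority 8.
/p/ — voiceless plosive, sonority 1.
/n/ — nasal, sonority 5.
/ð/ — voiced fricative, sonority 4.
/j/→/p/: change +7.
/p/→/n/: change -4.
/n/→/ð/: change +1.
Minimum = -4.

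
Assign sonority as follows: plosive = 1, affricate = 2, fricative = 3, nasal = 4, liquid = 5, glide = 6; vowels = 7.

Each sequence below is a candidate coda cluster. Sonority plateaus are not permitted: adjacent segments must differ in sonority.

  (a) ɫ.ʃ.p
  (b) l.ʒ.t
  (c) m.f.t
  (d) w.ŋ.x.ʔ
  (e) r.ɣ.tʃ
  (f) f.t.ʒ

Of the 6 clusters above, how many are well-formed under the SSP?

5

(a) 5-3-1 → obeys
(b) 5-3-1 → obeys
(c) 4-3-1 → obeys
(d) 6-4-3-1 → obeys
(e) 5-3-2 → obeys
(f) 3-1-3 → violates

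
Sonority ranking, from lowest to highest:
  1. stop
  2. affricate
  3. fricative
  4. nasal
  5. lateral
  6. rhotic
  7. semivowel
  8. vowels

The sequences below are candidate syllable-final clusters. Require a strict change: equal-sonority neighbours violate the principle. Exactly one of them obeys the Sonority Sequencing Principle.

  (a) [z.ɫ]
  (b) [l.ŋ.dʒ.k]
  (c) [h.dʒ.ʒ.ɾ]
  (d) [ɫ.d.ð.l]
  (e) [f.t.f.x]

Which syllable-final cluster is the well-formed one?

b

(a) [z.ɫ]: profile 3-5 — violates.
(b) [l.ŋ.dʒ.k]: profile 5-4-2-1 — obeys.
(c) [h.dʒ.ʒ.ɾ]: profile 3-2-3-6 — violates.
(d) [ɫ.d.ð.l]: profile 5-1-3-5 — violates.
(e) [f.t.f.x]: profile 3-1-3-3 — violates.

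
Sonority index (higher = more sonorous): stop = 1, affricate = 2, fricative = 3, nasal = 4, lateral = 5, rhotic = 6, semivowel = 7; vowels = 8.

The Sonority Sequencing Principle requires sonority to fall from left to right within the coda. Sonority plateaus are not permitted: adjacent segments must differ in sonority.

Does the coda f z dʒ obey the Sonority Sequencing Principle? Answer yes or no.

/f/: fricative = 3.
/z/: fricative = 3.
/dʒ/: affricate = 2.
The profile is 3-3-2. Between /f/ (3) and /z/ (3) sonority does not fall, so the cluster violates the SSP.

no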